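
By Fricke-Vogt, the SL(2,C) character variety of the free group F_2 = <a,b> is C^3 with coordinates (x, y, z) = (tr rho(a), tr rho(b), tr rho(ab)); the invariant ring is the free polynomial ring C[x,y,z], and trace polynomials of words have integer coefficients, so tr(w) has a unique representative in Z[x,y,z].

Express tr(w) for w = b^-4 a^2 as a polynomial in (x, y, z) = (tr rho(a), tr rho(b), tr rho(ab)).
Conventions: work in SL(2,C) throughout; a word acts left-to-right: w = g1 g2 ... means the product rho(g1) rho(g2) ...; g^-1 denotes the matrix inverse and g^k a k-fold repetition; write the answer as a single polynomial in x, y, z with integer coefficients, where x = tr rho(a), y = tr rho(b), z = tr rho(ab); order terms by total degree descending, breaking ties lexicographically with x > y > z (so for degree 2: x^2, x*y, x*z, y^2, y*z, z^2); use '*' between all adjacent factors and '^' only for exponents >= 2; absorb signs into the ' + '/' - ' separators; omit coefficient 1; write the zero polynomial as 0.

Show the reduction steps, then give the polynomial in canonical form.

x^2*y^4 - x*y^3*z - 3*x^2*y^2 - y^4 + 2*x*y*z + x^2 + 4*y^2 - 2

tr(a^2) = tr(a)*tr(a) - tr(1) = x^2 - 2
tr(a^2 b) = tr(a)*tr(b a) - tr(b) = x*z - y
use: tr(b^-1 a^2) = tr(a^2)*tr(b) - tr(a^2 b) = x^2*y - x*z - y
tr(b^-2 a^2) = tr(b^-1 a^2)*tr(b) - tr(b^-1 a^2 b) = x^2*y^2 - x*y*z - x^2 - y^2 + 2
use: tr(b^-1 a^2 b^-2) = tr(b^-2 a^2)*tr(b) - tr(b^-2 a^2 b) = x^2*y^3 - x*y^2*z - 2*x^2*y - y^3 + x*z + 3*y
tr(b^-4 a^2) = tr(b^-1 a^2 b^-2)*tr(b) - tr(b^-1 a^2 b^-1) = x^2*y^4 - x*y^3*z - 3*x^2*y^2 - y^4 + 2*x*y*z + x^2 + 4*y^2 - 2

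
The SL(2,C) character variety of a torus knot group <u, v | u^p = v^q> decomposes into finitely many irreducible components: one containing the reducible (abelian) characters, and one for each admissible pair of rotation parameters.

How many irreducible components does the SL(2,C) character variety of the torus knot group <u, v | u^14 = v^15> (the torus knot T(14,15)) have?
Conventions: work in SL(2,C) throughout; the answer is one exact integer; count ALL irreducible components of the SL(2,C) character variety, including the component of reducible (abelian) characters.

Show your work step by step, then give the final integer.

In the torus knot group T(14,15), u^14 = v^15 is central, so an irreducible representation sends it to +I or -I (Schur).
So on each irreducible component the traces are pinned: tr(u) = 2*cos(pi*alpha/14) with 1 <= alpha <= 13, tr(v) = 2*cos(pi*beta/15) with 1 <= beta <= 14.
u^14 = (-1)^alpha I and v^15 = (-1)^beta I must agree, so alpha and beta have equal parity.
Counting: 7 odd alphas x 7 odd betas + 6 even alphas x 7 even betas = 49 + 42 = 91.
Total: 91 irreducible-character components + 1 reducible (abelian) component = 92.

92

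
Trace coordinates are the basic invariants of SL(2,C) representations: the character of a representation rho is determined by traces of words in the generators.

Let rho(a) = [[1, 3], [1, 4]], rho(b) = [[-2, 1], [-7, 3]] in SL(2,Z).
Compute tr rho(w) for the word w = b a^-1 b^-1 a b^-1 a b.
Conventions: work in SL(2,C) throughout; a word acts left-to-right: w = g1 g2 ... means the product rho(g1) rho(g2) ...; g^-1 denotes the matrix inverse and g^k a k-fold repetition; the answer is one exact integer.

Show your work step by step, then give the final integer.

2585

rho(b) = [[-2, 1], [-7, 3]]
... * rho(a^-1) = [[4, -3], [-1, 1]]  ->  [[-9, 7], [-31, 24]]
... * rho(b^-1) = [[3, -1], [7, -2]]  ->  [[22, -5], [75, -17]]
... * rho(a) = [[1, 3], [1, 4]]  ->  [[17, 46], [58, 157]]
... * rho(b^-1) = [[3, -1], [7, -2]]  ->  [[373, -109], [1273, -372]]
... * rho(a) = [[1, 3], [1, 4]]  ->  [[264, 683], [901, 2331]]
... * rho(b) = [[-2, 1], [-7, 3]]  ->  [[-5309, 2313], [-18119, 7894]]
tr = -5309 + 7894 = 2585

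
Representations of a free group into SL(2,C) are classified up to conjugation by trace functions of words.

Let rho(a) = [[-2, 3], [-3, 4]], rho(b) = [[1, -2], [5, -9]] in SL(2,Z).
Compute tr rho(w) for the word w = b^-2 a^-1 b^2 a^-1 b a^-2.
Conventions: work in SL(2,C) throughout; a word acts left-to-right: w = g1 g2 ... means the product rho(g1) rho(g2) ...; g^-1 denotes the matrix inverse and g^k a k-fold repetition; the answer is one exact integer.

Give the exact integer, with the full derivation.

-10988

rho(b^-1) = [[-9, 2], [-5, 1]]
... * rho(b^-1) = [[-9, 2], [-5, 1]]  ->  [[71, -16], [40, -9]]
... * rho(a^-1) = [[4, -3], [3, -2]]  ->  [[236, -181], [133, -102]]
... * rho(b) = [[1, -2], [5, -9]]  ->  [[-669, 1157], [-377, 652]]
... * rho(b) = [[1, -2], [5, -9]]  ->  [[5116, -9075], [2883, -5114]]
... * rho(a^-1) = [[4, -3], [3, -2]]  ->  [[-6761, 2802], [-3810, 1579]]
... * rho(b) = [[1, -2], [5, -9]]  ->  [[7249, -11696], [4085, -6591]]
... * rho(a^-1) = [[4, -3], [3, -2]]  ->  [[-6092, 1645], [-3433, 927]]
... * rho(a^-1) = [[4, -3], [3, -2]]  ->  [[-19433, 14986], [-10951, 8445]]
tr = -19433 + 8445 = -10988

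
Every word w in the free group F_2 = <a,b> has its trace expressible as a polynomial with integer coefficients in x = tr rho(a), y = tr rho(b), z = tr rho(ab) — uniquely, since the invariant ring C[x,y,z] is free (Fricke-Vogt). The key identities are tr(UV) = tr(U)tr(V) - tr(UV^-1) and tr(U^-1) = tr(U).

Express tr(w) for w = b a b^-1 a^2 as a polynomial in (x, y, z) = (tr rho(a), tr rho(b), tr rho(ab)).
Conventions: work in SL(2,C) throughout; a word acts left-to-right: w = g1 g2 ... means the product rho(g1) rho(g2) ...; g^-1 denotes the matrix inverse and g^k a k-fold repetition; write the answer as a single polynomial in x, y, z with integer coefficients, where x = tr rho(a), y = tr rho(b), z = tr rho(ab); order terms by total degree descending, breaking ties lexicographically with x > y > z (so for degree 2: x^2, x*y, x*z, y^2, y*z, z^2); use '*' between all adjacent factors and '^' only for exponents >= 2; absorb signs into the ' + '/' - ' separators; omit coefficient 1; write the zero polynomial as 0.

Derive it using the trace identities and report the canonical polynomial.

trace(a b a) = trace(a)*trace(b a) - trace(b)  (reduce the a square) = x*z - y
use: trace(a^2 b a) = trace(a)*trace(a b a) - trace(a b)  (reduce the a square) = x^2*z - x*y - z
apply: trace(b a b a) = trace(b a)*trace(b a) - trace(1)  (split on b) = z^2 - 2
trace(b a b) = trace(b)*trace(a b) - trace(a)  (reduce the b square) = y*z - x
trace(a^2 b a b) = trace(a)*trace(b a b a) - trace(b a b)  (reduce the a square) = x*z^2 - y*z - x
trace(b a b^-1 a^2) = trace(a^2 b a)*trace(b) - trace(a^2 b a b)  (eliminate b^-1) = x^2*y*z - x*y^2 - x*z^2 + x

x^2*y*z - x*y^2 - x*z^2 + x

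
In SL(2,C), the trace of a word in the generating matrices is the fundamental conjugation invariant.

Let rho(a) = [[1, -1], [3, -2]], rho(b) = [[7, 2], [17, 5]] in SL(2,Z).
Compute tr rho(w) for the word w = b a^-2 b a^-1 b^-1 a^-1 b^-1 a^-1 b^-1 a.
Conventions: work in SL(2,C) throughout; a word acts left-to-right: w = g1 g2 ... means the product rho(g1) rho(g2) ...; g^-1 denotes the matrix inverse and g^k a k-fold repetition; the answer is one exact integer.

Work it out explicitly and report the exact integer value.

-461384

rho(b) = [[7, 2], [17, 5]]
... * rho(a^-1) = [[-2, 1], [-3, 1]]  ->  [[-20, 9], [-49, 22]]
... * rho(a^-1) = [[-2, 1], [-3, 1]]  ->  [[13, -11], [32, -27]]
... * rho(b) = [[7, 2], [17, 5]]  ->  [[-96, -29], [-235, -71]]
... * rho(a^-1) = [[-2, 1], [-3, 1]]  ->  [[279, -125], [683, -306]]
... * rho(b^-1) = [[5, -2], [-17, 7]]  ->  [[3520, -1433], [8617, -3508]]
... * rho(a^-1) = [[-2, 1], [-3, 1]]  ->  [[-2741, 2087], [-6710, 5109]]
... * rho(b^-1) = [[5, -2], [-17, 7]]  ->  [[-49184, 20091], [-120403, 49183]]
... * rho(a^-1) = [[-2, 1], [-3, 1]]  ->  [[38095, -29093], [93257, -71220]]
... * rho(b^-1) = [[5, -2], [-17, 7]]  ->  [[685056, -279841], [1677025, -685054]]
... * rho(a) = [[1, -1], [3, -2]]  ->  [[-154467, -125374], [-378137, -306917]]
tr = -154467 + -306917 = -461384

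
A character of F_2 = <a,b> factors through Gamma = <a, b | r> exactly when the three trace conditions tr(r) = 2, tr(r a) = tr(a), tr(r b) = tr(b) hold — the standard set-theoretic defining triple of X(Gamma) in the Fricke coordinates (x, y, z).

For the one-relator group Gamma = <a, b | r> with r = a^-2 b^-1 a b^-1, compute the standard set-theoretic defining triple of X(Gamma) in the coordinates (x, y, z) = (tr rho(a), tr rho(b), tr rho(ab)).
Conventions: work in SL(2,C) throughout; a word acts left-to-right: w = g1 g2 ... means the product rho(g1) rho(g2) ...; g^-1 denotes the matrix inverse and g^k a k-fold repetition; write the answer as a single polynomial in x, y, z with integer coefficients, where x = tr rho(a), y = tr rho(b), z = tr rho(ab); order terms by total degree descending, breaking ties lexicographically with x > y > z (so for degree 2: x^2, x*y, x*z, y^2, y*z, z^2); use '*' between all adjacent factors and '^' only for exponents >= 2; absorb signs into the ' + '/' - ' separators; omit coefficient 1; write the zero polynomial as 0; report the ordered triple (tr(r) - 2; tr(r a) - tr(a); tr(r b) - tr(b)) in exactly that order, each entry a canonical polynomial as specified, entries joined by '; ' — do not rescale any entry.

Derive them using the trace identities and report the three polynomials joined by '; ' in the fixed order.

x^2*y*z - x^3 - x*y^2 - x*z^2 + y*z + 3*x - 2; x*y*z - x^2 - z^2 - x + 2; -y + z

tr(b^-1) = tr(b) = y
tr(b^-1 a) = tr(a) tr(b) - tr(a b)  (eliminate b^-1) = x*y - z
apply: tr(b^-1 a^-1) = tr(b^-1) tr(a) - tr(b^-1 a)  (eliminate a^-1) = z
apply: tr(a b a) = tr(a) tr(b a) - tr(b)  (reduce the a square) = x*z - y
tr(a b a b) = tr(a b) tr(a b) - tr(1)  (split on a) = z^2 - 2
tr(b a b^-1 a) = tr(a b a) tr(b) - tr(a b a b)  (eliminate b^-1) = x*y*z - y^2 - z^2 + 2
apply: tr(b a b^-1 a^-1) = tr(b a b^-1) tr(a) - tr(b a b^-1 a)  (eliminate a^-1) = -x*y*z + x^2 + y^2 + z^2 - 2
tr(a b^-1 a^-2 b) = tr(b a b^-1 a^-1) tr(a) - tr(b a b^-1)  (eliminate a^-1) = -x^2*y*z + x^3 + x*y^2 + x*z^2 - 3*x
use: tr(a^-2 b^-1 a b^-1) = tr(a b^-1 a^-2) tr(b) - tr(a b^-1 a^-2 b)  (eliminate b^-1) = x^2*y*z - x^3 - x*y^2 - x*z^2 + y*z + 3*x
tr(b^-1 a b^-1) = tr(b^-1 a) tr(b) - tr(b^-1 a b)  (eliminate b^-1) = x*y^2 - y*z - x
apply: tr(a^2) = tr(a) tr(a) - tr(1)  (reduce the a square) = x^2 - 2
tr(a b^-1 a) = tr(a^2) tr(b) - tr(a^2 b)  (eliminate b^-1) = x^2*y - x*z - y
apply: tr(b^-1 a b^-1 a) = tr(a b^-1 a) tr(b) - tr(a b^-1 a b)  (eliminate b^-1) = x^2*y^2 - 2*x*y*z + z^2 - 2
tr(a^-1 b^-1 a b^-1) = tr(b^-1 a b^-1) tr(a) - tr(b^-1 a b^-1 a)  (eliminate a^-1) = x*y*z - x^2 - z^2 + 2
assemble the triple (tr(r) - 2; tr(r a) - x; tr(r b) - y)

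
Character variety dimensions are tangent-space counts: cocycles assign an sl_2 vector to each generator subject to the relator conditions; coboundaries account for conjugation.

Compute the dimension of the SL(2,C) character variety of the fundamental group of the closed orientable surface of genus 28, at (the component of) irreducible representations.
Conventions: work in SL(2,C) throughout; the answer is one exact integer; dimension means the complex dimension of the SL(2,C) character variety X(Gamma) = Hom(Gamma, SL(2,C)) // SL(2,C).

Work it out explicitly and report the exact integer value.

The genus-28 surface group: 2g = 56 generators, one relator prod [a_i, b_i].
A cocycle assigns one sl_2 vector per generator subject to the relator condition d_2(z) = 0: dim of the unconstrained space is 3*2g = 168.
At an irreducible rho, H^2 = coker(d_2) vanishes (Poincare duality: H^2 is dual to H^0 = invariants = 0), so d_2 is surjective onto sl_2 and dim Z^1 = 168 - 3 = 165.
Coboundaries contribute dim B^1 = 3 (injective at irreducible rho).
Hence dim X = 165 - 3 = 162.

162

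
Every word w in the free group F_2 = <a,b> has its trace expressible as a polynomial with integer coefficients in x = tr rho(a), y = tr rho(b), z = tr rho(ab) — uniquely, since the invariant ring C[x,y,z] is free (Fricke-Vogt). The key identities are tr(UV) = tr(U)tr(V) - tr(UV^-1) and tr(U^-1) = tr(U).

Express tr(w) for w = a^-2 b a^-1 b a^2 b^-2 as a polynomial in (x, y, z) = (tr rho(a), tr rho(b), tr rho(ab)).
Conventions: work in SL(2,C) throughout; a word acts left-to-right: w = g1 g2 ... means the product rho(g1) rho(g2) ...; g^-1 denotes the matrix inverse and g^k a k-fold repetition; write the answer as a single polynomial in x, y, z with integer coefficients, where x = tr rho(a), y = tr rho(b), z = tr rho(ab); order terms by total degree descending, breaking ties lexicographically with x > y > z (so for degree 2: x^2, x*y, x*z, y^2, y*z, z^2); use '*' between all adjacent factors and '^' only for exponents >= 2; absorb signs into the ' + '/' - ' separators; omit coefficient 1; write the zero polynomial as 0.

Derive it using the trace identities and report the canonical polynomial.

-x^4*y^3*z + x^5*y^2 + x^3*y^4 + 2*x^3*y^2*z^2 - x^4*y*z - x^2*y^3*z - x^2*y*z^3 - 4*x^3*y^2 + 4*x^2*y*z + x

and tr(b^2) = tr(b) * tr(b) - tr(1)   [square of b] = y^2 - 2
next, tr(b^2 a) = tr(b) * tr(a b) - tr(a)   [square of b] = y*z - x
tr(a^2 b^2) = tr(a) * tr(b^2 a) - tr(b^2)   [square of a] = x*y*z - x^2 - y^2 + 2
tr(a^2 b) = tr(a) * tr(b a) - tr(b)   [square of a] = x*z - y
tr(b^2 a^2 b) = tr(b) * tr(a^2 b^2) - tr(a^2 b)   [square of b] = x*y^2*z - x^2*y - y^3 - x*z + 3*y
tr(a b a b) = tr(b a) * tr(b a) - tr(1)   [split at a repeated b] = z^2 - 2
tr(b a b^2 a) = tr(b) * tr(a b a b) - tr(a b a)   [square of b] = y*z^2 - x*z - y
next, tr(b a b^2) = tr(b) * tr(b a b) - tr(b a)   [square of b] = y^2*z - x*y - z
next, tr(b^2 a^2 b a) = tr(a) * tr(b a b^2 a) - tr(b a b^2)   [square of a] = x*y*z^2 - x^2*z - y^2*z + z
next, tr(b^2 a^2 b a^-1) = tr(b^2 a^2 b) * tr(a) - tr(b^2 a^2 b a)   [inverse elimination on a] = x^2*y^2*z - x^3*y - x*y^3 - x*y*z^2 + y^2*z + 3*x*y - z
tr(a^-2 b^2 a^2 b) = tr(b^2 a^2 b a^-1) * tr(a) - tr(b^2 a^2 b)   [inverse elimination on a] = x^3*y^2*z - x^4*y - x^2*y^3 - x^2*y*z^2 + 4*x^2*y + y^3 - 3*y
next, tr(a^-2 b^2 a^2 b^-1) = tr(a^-2 b^2 a^2) * tr(b) - tr(a^-2 b^2 a^2 b)   [inverse elimination on b] = -x^3*y^2*z + x^4*y + x^2*y^3 + x^2*y*z^2 - 4*x^2*y + y
next, tr(b a^2 b^-2 a^-2 b) = tr(a^-2 b^2 a^2 b^-1) * tr(b) - tr(a^-2 b^2 a^2)   [inverse elimination on b] = -x^3*y^3*z + x^4*y^2 + x^2*y^4 + x^2*y^2*z^2 - 4*x^2*y^2 + 2
tr(a b a^2 b) = tr(a) * tr(b a b a) - tr(b a b)   [square of a] = x*z^2 - y*z - x
tr(a b a^2) = tr(a) * tr(b a^2) - tr(b a)   [square of a] = x^2*z - x*y - z
next, tr(b a b a^2 b) = tr(b) * tr(a b a^2 b) - tr(a b a^2)   [square of b] = x*y*z^2 - x^2*z - y^2*z + z
tr(b a b a b a) = tr(a b a b) * tr(a b) - tr(b a)   [split at a repeated a] = z^3 - 3*z
tr(b a b a^2 b a) = tr(a) * tr(b a b a b a) - tr(b a b a b)   [square of a] = x*z^3 - y*z^2 - 2*x*z + y
and tr(b a b a^2 b a^-1) = tr(b a b a^2 b) * tr(a) - tr(b a b a^2 b a)   [inverse elimination on a] = x^2*y*z^2 - x^3*z - x*y^2*z - x*z^3 + y*z^2 + 3*x*z - y
tr(a^-2 b a b a^2 b) = tr(b a b a^2 b a^-1) * tr(a) - tr(b a b a^2 b)   [inverse elimination on a] = x^3*y*z^2 - x^4*z - x^2*y^2*z - x^2*z^3 + 4*x^2*z + y^2*z - x*y - z
next, tr(b^-1 a^-2 b a b a^2) = tr(a^-2 b a b a^2) * tr(b) - tr(a^-2 b a b a^2 b)   [inverse elimination on b] = -x^3*y*z^2 + x^4*z + x^2*y^2*z + x^2*z^3 - 4*x^2*z + z
tr(b a^2 b^-2 a^-2 b a) = tr(b^-1 a^-2 b a b a^2) * tr(b) - tr(b^-1 a^-2 b a b a^2 b)   [inverse elimination on b] = -x^3*y^2*z^2 + x^4*y*z + x^2*y^3*z + x^2*y*z^3 - 4*x^2*y*z + x
tr(a^-2 b a^-1 b a^2 b^-2) = tr(b a^2 b^-2 a^-2 b) * tr(a) - tr(b a^2 b^-2 a^-2 b a)   [inverse elimination on a] = -x^4*y^3*z + x^5*y^2 + x^3*y^4 + 2*x^3*y^2*z^2 - x^4*y*z - x^2*y^3*z - x^2*y*z^3 - 4*x^3*y^2 + 4*x^2*y*z + x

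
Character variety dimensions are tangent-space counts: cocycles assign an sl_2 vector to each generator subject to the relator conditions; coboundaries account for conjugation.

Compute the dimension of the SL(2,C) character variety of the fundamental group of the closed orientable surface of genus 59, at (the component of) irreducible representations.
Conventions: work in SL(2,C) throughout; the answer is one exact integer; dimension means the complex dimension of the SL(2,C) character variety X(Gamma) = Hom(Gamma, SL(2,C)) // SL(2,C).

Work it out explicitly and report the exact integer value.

348

pi_1 of the closed genus-59 surface has 118 generators bound by the single product-of-commutators relator.
A cocycle assigns one sl_2 vector per generator subject to the relator condition d_2(z) = 0: dim of the unconstrained space is 3*2g = 354.
d_2 is surjective at irreducible rho (its cokernel H^2 is dual to H^0 = 0), so dim Z^1 = 354 - 3 = 351.
As always at irreducible rho, dim B^1 = 3.
Hence dim X = 351 - 3 = 348.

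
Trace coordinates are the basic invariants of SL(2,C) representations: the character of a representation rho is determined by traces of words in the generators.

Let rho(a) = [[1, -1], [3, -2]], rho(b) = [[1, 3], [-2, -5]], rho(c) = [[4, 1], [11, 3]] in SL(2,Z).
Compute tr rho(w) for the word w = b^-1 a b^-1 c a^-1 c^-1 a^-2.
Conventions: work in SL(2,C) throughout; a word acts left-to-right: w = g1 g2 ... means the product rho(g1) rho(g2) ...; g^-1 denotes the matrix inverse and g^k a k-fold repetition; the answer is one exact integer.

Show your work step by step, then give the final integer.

rho(b^-1) = [[-5, -3], [2, 1]]
... * rho(a) = [[1, -1], [3, -2]]  ->  [[-14, 11], [5, -4]]
... * rho(b^-1) = [[-5, -3], [2, 1]]  ->  [[92, 53], [-33, -19]]
... * rho(c) = [[4, 1], [11, 3]]  ->  [[951, 251], [-341, -90]]
... * rho(a^-1) = [[-2, 1], [-3, 1]]  ->  [[-2655, 1202], [952, -431]]
... * rho(c^-1) = [[3, -1], [-11, 4]]  ->  [[-21187, 7463], [7597, -2676]]
... * rho(a^-1) = [[-2, 1], [-3, 1]]  ->  [[19985, -13724], [-7166, 4921]]
... * rho(a^-1) = [[-2, 1], [-3, 1]]  ->  [[1202, 6261], [-431, -2245]]
tr = 1202 + -2245 = -1043

-1043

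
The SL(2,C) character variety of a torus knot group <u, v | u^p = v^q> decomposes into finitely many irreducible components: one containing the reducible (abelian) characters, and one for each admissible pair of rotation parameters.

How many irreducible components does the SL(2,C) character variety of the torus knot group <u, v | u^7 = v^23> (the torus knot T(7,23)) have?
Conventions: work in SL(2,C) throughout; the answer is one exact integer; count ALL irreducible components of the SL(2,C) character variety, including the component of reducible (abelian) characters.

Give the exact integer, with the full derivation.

67

In the torus knot group T(7,23), u^7 = v^23 is central, so an irreducible representation sends it to +I or -I (Schur).
On an irreducible component, tr(u) is locked at 2*cos(pi*alpha/7) for some alpha in 1..6, and tr(v) at 2*cos(pi*beta/23) for some beta in 1..22.
u^7 = (-1)^alpha I and v^23 = (-1)^beta I must agree, so alpha and beta have equal parity.
Enumerate parity-matched pairs: 3*11 odd-odd plus 3*11 even-even gives 66.
Total: 66 irreducible-character components + 1 reducible (abelian) component = 67.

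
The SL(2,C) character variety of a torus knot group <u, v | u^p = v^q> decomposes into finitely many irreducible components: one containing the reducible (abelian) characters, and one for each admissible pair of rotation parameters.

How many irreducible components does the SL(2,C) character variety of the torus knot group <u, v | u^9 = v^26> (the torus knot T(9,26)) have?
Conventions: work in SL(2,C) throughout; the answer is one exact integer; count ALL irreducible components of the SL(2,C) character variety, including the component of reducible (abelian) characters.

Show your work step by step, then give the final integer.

101

For T(9,26): irreducibility forces the central element u^9 = v^26 to one of +I, -I.
This locks tr(u) to 2*cos(pi*alpha/9), alpha in 1..8, and tr(v) to 2*cos(pi*beta/26), beta in 1..25, on each component of irreducible characters.
The two central values (-1)^alpha I and (-1)^beta I must be the same matrix, so alpha and beta share a parity.
Enumerate parity-matched pairs: 4*13 odd-odd plus 4*12 even-even gives 100.
That is 100 components of irreducible characters, and with the reducible (abelian) component the total is 101.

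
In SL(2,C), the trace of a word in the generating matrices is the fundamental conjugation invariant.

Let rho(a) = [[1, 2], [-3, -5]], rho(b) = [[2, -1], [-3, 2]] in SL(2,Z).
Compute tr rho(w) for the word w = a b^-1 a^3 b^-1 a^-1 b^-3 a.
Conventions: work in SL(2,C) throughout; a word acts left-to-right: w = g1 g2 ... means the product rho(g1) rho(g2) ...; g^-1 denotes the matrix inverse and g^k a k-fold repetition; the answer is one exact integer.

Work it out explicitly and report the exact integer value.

rho(a) = [[1, 2], [-3, -5]]
... * rho(b^-1) = [[2, 1], [3, 2]]  ->  [[8, 5], [-21, -13]]
... * rho(a) = [[1, 2], [-3, -5]]  ->  [[-7, -9], [18, 23]]
... * rho(a) = [[1, 2], [-3, -5]]  ->  [[20, 31], [-51, -79]]
... * rho(a) = [[1, 2], [-3, -5]]  ->  [[-73, -115], [186, 293]]
... * rho(b^-1) = [[2, 1], [3, 2]]  ->  [[-491, -303], [1251, 772]]
... * rho(a^-1) = [[-5, -2], [3, 1]]  ->  [[1546, 679], [-3939, -1730]]
... * rho(b^-1) = [[2, 1], [3, 2]]  ->  [[5129, 2904], [-13068, -7399]]
... * rho(b^-1) = [[2, 1], [3, 2]]  ->  [[18970, 10937], [-48333, -27866]]
... * rho(b^-1) = [[2, 1], [3, 2]]  ->  [[70751, 40844], [-180264, -104065]]
... * rho(a) = [[1, 2], [-3, -5]]  ->  [[-51781, -62718], [131931, 159797]]
tr = -51781 + 159797 = 108016

108016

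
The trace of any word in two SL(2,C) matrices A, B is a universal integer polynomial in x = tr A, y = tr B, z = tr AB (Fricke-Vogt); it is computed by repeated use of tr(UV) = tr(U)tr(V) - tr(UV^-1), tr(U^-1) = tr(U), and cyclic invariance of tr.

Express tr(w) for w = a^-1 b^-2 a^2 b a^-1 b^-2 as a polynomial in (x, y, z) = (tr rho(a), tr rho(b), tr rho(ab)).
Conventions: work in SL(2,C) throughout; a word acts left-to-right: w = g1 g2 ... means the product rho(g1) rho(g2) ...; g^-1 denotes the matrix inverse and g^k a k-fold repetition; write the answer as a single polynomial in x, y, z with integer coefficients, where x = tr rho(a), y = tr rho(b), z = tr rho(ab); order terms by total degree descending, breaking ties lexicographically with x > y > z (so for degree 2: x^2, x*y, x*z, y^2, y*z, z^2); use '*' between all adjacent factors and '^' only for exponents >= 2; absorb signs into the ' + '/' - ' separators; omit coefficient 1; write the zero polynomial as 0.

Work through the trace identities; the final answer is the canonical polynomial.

-x^2*y^3*z^2 + 2*x^3*y^2*z + x*y^4*z + x*y^2*z^3 - x^4*y - x^2*y^3 - x^2*y*z^2 - 3*x*y^2*z + 3*x^2*y - y*z^2 + y

trace(b^-1 a) = trace(a) * trace(b) - trace(a b)   [inverse elimination on b] = x*y - z
trace(a b a) = trace(a) * trace(b a) - trace(b)   [square of a] = x*z - y
trace(a b a b) = trace(b a) * trace(b a) - trace(1)   [split at a repeated b] = z^2 - 2
trace(a b a b^-1) = trace(a b a) * trace(b) - trace(a b a b)   [inverse elimination on b] = x*y*z - y^2 - z^2 + 2
trace(a^2 b a) = trace(a) * trace(b a^2) - trace(b a)   [square of a] = x^2*z - x*y - z
trace(b a b) = trace(b) * trace(a b) - trace(a)   [square of b] = y*z - x
trace(b a^2 b a) = trace(a) * trace(b a b a) - trace(b a b)   [square of a] = x*z^2 - y*z - x
trace(a^2) = trace(a) * trace(a) - trace(1)   [square of a] = x^2 - 2
trace(b a^2 b) = trace(b) * trace(a^2 b) - trace(a^2)   [square of b] = x*y*z - x^2 - y^2 + 2
trace(a b a^2 b a) = trace(a) * trace(b a^2 b a) - trace(b a^2 b)   [square of a] = x^2*z^2 - 2*x*y*z + y^2 - 2
trace(b a b a b a) = trace(a b) * trace(a b a b) - trace(a^-1 b^-1)   [split at a repeated a] = z^3 - 3*z
trace(b a b a b) = trace(b) * trace(a b a b) - trace(a b a)   [square of b] = y*z^2 - x*z - y
trace(a b a^2 b a b) = trace(a) * trace(b a b a b a) - trace(b a b a b)   [square of a] = x*z^3 - y*z^2 - 2*x*z + y
trace(b a^2 b a b^-1 a) = trace(a b a^2 b a) * trace(b) - trace(a b a^2 b a b)   [inverse elimination on b] = x^2*y*z^2 - 2*x*y^2*z - x*z^3 + y^3 + y*z^2 + 2*x*z - 3*y
trace(a^2 b a b^-1 a^-1 b) = trace(b a^2 b a b^-1) * trace(a) - trace(b a^2 b a b^-1 a)   [inverse elimination on a] = -x^2*y*z^2 + x^3*z + 2*x*y^2*z + x*z^3 - x^2*y - y^3 - y*z^2 - 3*x*z + 3*y
trace(b^-1 a^-1 b^-1 a^2 b a) = trace(a^2 b a b^-1 a^-1) * trace(b) - trace(a^2 b a b^-1 a^-1 b)   [inverse elimination on b] = x^2*y*z^2 - x^3*z - x*y^2*z - x*z^3 + x^2*y + 3*x*z - y
trace(a^2 b a^-1 b^-1 a^-1 b^-1) = trace(b^-1 a^-1 b^-1 a^2 b) * trace(a) - trace(b^-1 a^-1 b^-1 a^2 b a)   [inverse elimination on a] = -x^2*y*z^2 + x^3*z + x*y^2*z + x*z^3 - 4*x*z + y
trace(a b a^-1 b^-1) = trace(b^-1 a b) * trace(a) - trace(b^-1 a b a)   [inverse elimination on a] = -x*y*z + x^2 + y^2 + z^2 - 2
trace(b^-1 a^-1 b^-2 a^2 b a^-1) = trace(a^2 b a^-1 b^-1 a^-1 b^-1) * trace(b) - trace(a^2 b a^-1 b^-1 a^-1)   [inverse elimination on b] = -x^2*y^2*z^2 + x^3*y*z + x*y^3*z + x*y*z^3 - 3*x*y*z - x^2 - z^2 + 2
trace(b^-1 a^2 b a) = trace(a^2 b a) * trace(b) - trace(a^2 b a b)   [inverse elimination on b] = x^2*y*z - x*y^2 - x*z^2 + x
trace(b^-1 a^2 b a^-1) = trace(b^-1 a^2 b) * trace(a) - trace(b^-1 a^2 b a)   [inverse elimination on a] = -x^2*y*z + x^3 + x*y^2 + x*z^2 - 3*x
trace(b^-1 a^2 b a^-2) = trace(b^-1 a^2 b a^-1) * trace(a) - trace(b^-1 a^2 b)   [inverse elimination on a] = -x^3*y*z + x^4 + x^2*y^2 + x^2*z^2 - 4*x^2 + 2
trace(a^-1 b^-2 a^2 b a^-1) = trace(b^-1 a^2 b a^-2) * trace(b) - trace(b^-1 a^2 b a^-2 b)   [inverse elimination on b] = -x^3*y^2*z + x^4*y + x^2*y^3 + x^2*y*z^2 - 4*x^2*y + y
trace(a^-1 b^-2 a^2 b a^-1 b^-2) = trace(b^-1 a^-1 b^-2 a^2 b a^-1) * trace(b) - trace(b^-1 a^-1 b^-2 a^2 b a^-1 b)   [inverse elimination on b] = -x^2*y^3*z^2 + 2*x^3*y^2*z + x*y^4*z + x*y^2*z^3 - x^4*y - x^2*y^3 - x^2*y*z^2 - 3*x*y^2*z + 3*x^2*y - y*z^2 + y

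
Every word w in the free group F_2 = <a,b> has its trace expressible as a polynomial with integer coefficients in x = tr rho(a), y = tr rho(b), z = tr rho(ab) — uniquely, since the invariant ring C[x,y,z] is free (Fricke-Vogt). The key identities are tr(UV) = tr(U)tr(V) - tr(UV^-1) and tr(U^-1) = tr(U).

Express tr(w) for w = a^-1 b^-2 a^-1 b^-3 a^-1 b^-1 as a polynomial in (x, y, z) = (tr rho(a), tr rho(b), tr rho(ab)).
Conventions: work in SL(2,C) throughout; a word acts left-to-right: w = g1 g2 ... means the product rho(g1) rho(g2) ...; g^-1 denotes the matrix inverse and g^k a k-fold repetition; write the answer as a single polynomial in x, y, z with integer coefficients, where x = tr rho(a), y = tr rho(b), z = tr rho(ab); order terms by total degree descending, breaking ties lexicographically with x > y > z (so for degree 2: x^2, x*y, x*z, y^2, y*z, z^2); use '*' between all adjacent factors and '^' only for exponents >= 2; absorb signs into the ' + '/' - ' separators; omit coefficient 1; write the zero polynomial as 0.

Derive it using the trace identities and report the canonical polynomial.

y^3*z^3 - 2*x*y^2*z^2 + x^2*y*z - y^3*z - y*z^3 + x*y^2 + x*z^2 + y*z - x

tr(a^-1) = tr(a) = x
tr(a^-1 b) = tr(b) * tr(a) - tr(b a) = x*y - z
tr(a^-1 b^-1) = tr(a^-1) * tr(b) - tr(a^-1 b) = z
tr(b^-1 a^-1 b^-1) = tr(a^-1 b^-1) * tr(b) - tr(a^-1) = y*z - x
tr(b^-1 a b^-1) = tr(a b^-1) * tr(b) - tr(a) = x*y^2 - y*z - x
tr(a^2) = tr(a) * tr(a) - tr(1) = x^2 - 2
tr(a^2 b) = tr(a) * tr(b a) - tr(b) = x*z - y
tr(a b^-1 a) = tr(a^2) * tr(b) - tr(a^2 b) = x^2*y - x*z - y
tr(a b a b) = tr(a b) * tr(a b) - tr(1) = z^2 - 2
tr(a b^-1 a b) = tr(a b a) * tr(b) - tr(a b a b) = x*y*z - y^2 - z^2 + 2
tr(b^-1 a b^-1 a) = tr(a b^-1 a) * tr(b) - tr(a b^-1 a b) = x^2*y^2 - 2*x*y*z + z^2 - 2
tr(b^-1 a^-1 b^-1 a) = tr(b^-1 a b^-1) * tr(a) - tr(b^-1 a b^-1 a) = x*y*z - x^2 - z^2 + 2
tr(a^-1 b^-1 a^-1 b^-1) = tr(b^-1 a^-1 b^-1) * tr(a) - tr(b^-1 a^-1 b^-1 a) = z^2 - 2
tr(b^-1 a^-1 b^-2 a^-1) = tr(a^-1 b^-1 a^-1 b^-1) * tr(b) - tr(a^-1 b^-1 a^-1) = y*z^2 - x*z - y
tr(b^-2) = tr(b^-1) * tr(b) - tr(1) = y^2 - 2
tr(a^-1 b^-2 a^-1) = tr(b^-2 a^-1) * tr(a) - tr(b^-2) = x*y*z - x^2 - y^2 + 2
tr(a^-1 b^-2 a^-1 b^-2) = tr(b^-1 a^-1 b^-2 a^-1) * tr(b) - tr(b^-1 a^-1 b^-2 a^-1 b) = y^2*z^2 - 2*x*y*z + x^2 - 2
tr(b^-2 a^-1 b^-2 a^-1 b^-1) = tr(a^-1 b^-2 a^-1 b^-2) * tr(b) - tr(a^-1 b^-2 a^-1 b^-1) = y^3*z^2 - 2*x*y^2*z + x^2*y - y*z^2 + x*z - y
tr(b^-1 a^-1 b^-2 a^-1 b^-3) = tr(b^-2 a^-1 b^-2 a^-1 b^-1) * tr(b) - tr(b^-2 a^-1 b^-2 a^-1) = y^4*z^2 - 2*x*y^3*z + x^2*y^2 - 2*y^2*z^2 + 3*x*y*z - x^2 - y^2 + 2
tr(b^-3) = tr(b^-2) * tr(b) - tr(b^-1) = y^3 - 3*y
tr(b^-3 a) = tr(b^-1 a b^-1) * tr(b) - tr(b^-1 a) = x*y^3 - y^2*z - 2*x*y + z
tr(b^-3 a^-1) = tr(b^-3) * tr(a) - tr(b^-3 a) = y^2*z - x*y - z
tr(a^-1 b^-4) = tr(b^-3 a^-1) * tr(b) - tr(b^-3 a^-1 b) = y^3*z - x*y^2 - 2*y*z + x
tr(b^-2 a^-1 b^-3) = tr(a^-1 b^-4) * tr(b) - tr(a^-1 b^-3) = y^4*z - x*y^3 - 3*y^2*z + 2*x*y + z
tr(a b a^-2 b) = tr(a^-1 b a b) * tr(a) - tr(a^-1 b a b a) = x^2*y*z - x^3 - x*z^2 - y*z + 3*x
tr(b^-1 a b a^-2) = tr(a b a^-2) * tr(b) - tr(a b a^-2 b) = -x^2*y*z + x^3 + x*y^2 + x*z^2 - 3*x
tr(a^-1 b^-2 a b a^-1) = tr(b^-1 a b a^-2) * tr(b) - tr(b^-1 a b a^-2 b) = -x^2*y^2*z + x^3*y + x*y^3 + x*y*z^2 - 4*x*y + z
tr(b^-1 a b a^-1) = tr(b^-1 a b) * tr(a) - tr(b^-1 a b a) = -x*y*z + x^2 + y^2 + z^2 - 2
tr(b a^2 b a) = tr(a) * tr(b a b a) - tr(b a b) = x*z^2 - y*z - x
tr(a b a^-1 b a) = tr(b a^2 b) * tr(a) - tr(b a^2 b a) = x^2*y*z - x^3 - x*y^2 - x*z^2 + y*z + 3*x
tr(b a b a b a) = tr(a b) * tr(a b a b) - tr(a^-1 b^-1) = z^3 - 3*z
tr(a b a^-1 b a b) = tr(b a b a b) * tr(a) - tr(b a b a b a) = x*y*z^2 - x^2*z - z^3 - x*y + 3*z
tr(b^-1 a b a^-1 b a) = tr(a b a^-1 b a) * tr(b) - tr(a b a^-1 b a b) = x^2*y^2*z - x^3*y - x*y^3 - 2*x*y*z^2 + x^2*z + y^2*z + z^3 + 4*x*y - 3*z
tr(b^-2 a b a^-1 b a) = tr(b^-1 a b a^-1 b a) * tr(b) - tr(b^-1 a b a^-1 b a b) = x^2*y^3*z - x^3*y^2 - x*y^4 - 2*x*y^2*z^2 + y^3*z + y*z^3 + x^3 + 5*x*y^2 + x*z^2 - 4*y*z - 3*x
tr(a^-1 b^-2 a b a^-1 b) = tr(b^-2 a b a^-1 b) * tr(a) - tr(b^-2 a b a^-1 b a) = -x^2*y^3*z + x^3*y^2 + x*y^4 + 2*x*y^2*z^2 - x^2*y*z - y^3*z - y*z^3 - 4*x*y^2 + 4*y*z + x
tr(b^-2 a b a^-1 b^-1 a^-1) = tr(a^-1 b^-2 a b a^-1) * tr(b) - tr(a^-1 b^-2 a b a^-1 b) = -x*y^2*z^2 + x^2*y*z + y^3*z + y*z^3 - 3*y*z - x
tr(b^-1 a b a b^-1) = tr(b^-1 a b a) * tr(b) - tr(b^-1 a b a b) = x*y^2*z - y^3 - y*z^2 - x*z + 3*y
tr(a^2 b a) = tr(a) * tr(b a^2) - tr(b a) = x^2*z - x*y - z
tr(a b a b^-1 a) = tr(a^2 b a) * tr(b) - tr(a^2 b a b) = x^2*y*z - x*y^2 - x*z^2 + x
tr(a b a b^-1 a b) = tr(a b a b a) * tr(b) - tr(a b a b a b) = x*y*z^2 - y^2*z - z^3 - x*y + 3*z
tr(b^-1 a b a b^-1 a) = tr(a b a b^-1 a) * tr(b) - tr(a b a b^-1 a b) = x^2*y^2*z - x*y^3 - 2*x*y*z^2 + y^2*z + z^3 + 2*x*y - 3*z
tr(b^-1 a^-1 b^-1 a b a) = tr(b^-1 a b a b^-1) * tr(a) - tr(b^-1 a b a b^-1 a) = x*y*z^2 - x^2*z - y^2*z - z^3 + x*y + 3*z
tr(b^-1 a b a^-1 b^-1 a^-1) = tr(b^-1 a^-1 b^-1 a b) * tr(a) - tr(b^-1 a^-1 b^-1 a b a) = -x*y*z^2 + x^2*z + y^2*z + z^3 - 3*z
tr(b^-1 a^-1 b^-3 a b a^-1) = tr(b^-2 a b a^-1 b^-1 a^-1) * tr(b) - tr(b^-2 a b a^-1 b^-1 a^-1 b) = -x*y^3*z^2 + x^2*y^2*z + y^4*z + y^2*z^3 + x*y*z^2 - x^2*z - 4*y^2*z - z^3 - x*y + 3*z
tr(a^-1 b^-3 a b a^-1) = tr(b^-1 a b a^-2 b^-1) * tr(b) - tr(b^-1 a b a^-2) = -x^2*y^3*z + x^3*y^2 + x*y^4 + x*y^2*z^2 + x^2*y*z - x^3 - 5*x*y^2 - x*z^2 + y*z + 3*x
tr(a^-1 b^-2 a^-1 b^-3 a b) = tr(b^-1 a^-1 b^-3 a b a^-1) * tr(b) - tr(b^-1 a^-1 b^-3 a b a^-1 b) = -x*y^4*z^2 + 2*x^2*y^3*z + y^5*z + y^3*z^3 - x^3*y^2 - x*y^4 - 2*x^2*y*z - 4*y^3*z - y*z^3 + x^3 + 4*x*y^2 + x*z^2 + 2*y*z - 3*x
tr(b^-1 a^-1 b^-2 a^-1 b^-3 a) = tr(a^-1 b^-2 a^-1 b^-3 a) * tr(b) - tr(a^-1 b^-2 a^-1 b^-3 a b) = x*y^4*z^2 - 2*x^2*y^3*z - y^3*z^3 + x^3*y^2 + 2*x^2*y*z + y^3*z + y*z^3 - x^3 - 2*x*y^2 - x*z^2 - y*z + 3*x
tr(a^-1 b^-2 a^-1 b^-3 a^-1 b^-1) = tr(b^-1 a^-1 b^-2 a^-1 b^-3) * tr(a) - tr(b^-1 a^-1 b^-2 a^-1 b^-3 a) = y^3*z^3 - 2*x*y^2*z^2 + x^2*y*z - y^3*z - y*z^3 + x*y^2 + x*z^2 + y*z - x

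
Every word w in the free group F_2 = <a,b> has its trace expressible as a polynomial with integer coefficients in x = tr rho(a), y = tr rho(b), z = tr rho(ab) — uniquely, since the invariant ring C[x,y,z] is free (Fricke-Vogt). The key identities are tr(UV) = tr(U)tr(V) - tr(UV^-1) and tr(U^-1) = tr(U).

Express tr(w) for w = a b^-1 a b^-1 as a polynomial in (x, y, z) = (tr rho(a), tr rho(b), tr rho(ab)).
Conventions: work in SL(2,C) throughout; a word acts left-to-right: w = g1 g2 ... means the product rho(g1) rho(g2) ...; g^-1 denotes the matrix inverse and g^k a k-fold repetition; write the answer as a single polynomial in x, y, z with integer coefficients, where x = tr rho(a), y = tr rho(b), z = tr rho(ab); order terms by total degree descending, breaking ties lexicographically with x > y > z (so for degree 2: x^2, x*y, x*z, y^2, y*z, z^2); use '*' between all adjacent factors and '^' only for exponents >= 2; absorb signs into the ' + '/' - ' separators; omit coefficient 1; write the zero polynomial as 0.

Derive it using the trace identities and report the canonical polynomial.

x^2*y^2 - 2*x*y*z + z^2 - 2

next, trace(a^2) = trace(a)*trace(a) - trace(1)   [square of a] = x^2 - 2
trace(a^2 b) = trace(a)*trace(b a) - trace(b)   [square of a] = x*z - y
trace(a b^-1 a) = trace(a^2)*trace(b) - trace(a^2 b)   [inverse elimination on b] = x^2*y - x*z - y
trace(a b a b) = trace(b a)*trace(b a) - trace(1)   [split at a repeated b] = z^2 - 2
trace(a b^-1 a b) = trace(a b a)*trace(b) - trace(a b a b)   [inverse elimination on b] = x*y*z - y^2 - z^2 + 2
next, trace(a b^-1 a b^-1) = trace(a b^-1 a)*trace(b) - trace(a b^-1 a b)   [inverse elimination on b] = x^2*y^2 - 2*x*y*z + z^2 - 2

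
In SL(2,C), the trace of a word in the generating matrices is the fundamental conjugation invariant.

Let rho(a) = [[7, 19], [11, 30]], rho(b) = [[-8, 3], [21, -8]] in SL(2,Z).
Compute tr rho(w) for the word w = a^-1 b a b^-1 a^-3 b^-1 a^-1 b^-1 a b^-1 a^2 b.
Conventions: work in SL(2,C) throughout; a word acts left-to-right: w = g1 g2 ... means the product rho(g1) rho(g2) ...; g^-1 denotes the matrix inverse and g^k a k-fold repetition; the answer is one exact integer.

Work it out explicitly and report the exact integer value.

rho(a^-1) = [[30, -19], [-11, 7]]
... * rho(b) = [[-8, 3], [21, -8]]  ->  [[-639, 242], [235, -89]]
... * rho(a) = [[7, 19], [11, 30]]  ->  [[-1811, -4881], [666, 1795]]
... * rho(b^-1) = [[-8, -3], [-21, -8]]  ->  [[116989, 44481], [-43023, -16358]]
... * rho(a^-1) = [[30, -19], [-11, 7]]  ->  [[3020379, -1911424], [-1110752, 702931]]
... * rho(a^-1) = [[30, -19], [-11, 7]]  ->  [[111637034, -70767169], [-41054801, 26024805]]
... * rho(a^-1) = [[30, -19], [-11, 7]]  ->  [[4127549879, -2616473829], [-1517916885, 962214854]]
... * rho(b^-1) = [[-8, -3], [-21, -8]]  ->  [[21925551377, 8549140995], [-8063176854, -3143968177]]
... * rho(a^-1) = [[30, -19], [-11, 7]]  ->  [[563725990365, -356741489198], [-207311655673, 131192582987]]
... * rho(b^-1) = [[-8, -3], [-21, -8]]  ->  [[2981763350238, 1162753942489], [-1096550997343, -427605696877]]
... * rho(a) = [[7, 19], [11, 30]]  ->  [[33662636819045, 91536121929192], [-12379519647048, -33662639855827]]
... * rho(b^-1) = [[-8, -3], [-21, -8]]  ->  [[-2191559655065392, -833276885890671], [805951594148751, 306439677787760]]
... * rho(a) = [[7, 19], [11, 30]]  ->  [[-24506963330255125, -66637940022962578], [9012497614706617, 24506270622459069]]
... * rho(a) = [[7, 19], [11, 30]]  ->  [[-904566083564374233, -2464770503963724715], [332656460149996078, 906425573353197793]]
... * rho(b) = [[-8, 3], [21, -8]]  ->  [[-44523651914723225151, 17004465781016675021], [16373685359217185029, -6253435206375594110]]
tr = -44523651914723225151 + -6253435206375594110 = -50777087121098819261

-50777087121098819261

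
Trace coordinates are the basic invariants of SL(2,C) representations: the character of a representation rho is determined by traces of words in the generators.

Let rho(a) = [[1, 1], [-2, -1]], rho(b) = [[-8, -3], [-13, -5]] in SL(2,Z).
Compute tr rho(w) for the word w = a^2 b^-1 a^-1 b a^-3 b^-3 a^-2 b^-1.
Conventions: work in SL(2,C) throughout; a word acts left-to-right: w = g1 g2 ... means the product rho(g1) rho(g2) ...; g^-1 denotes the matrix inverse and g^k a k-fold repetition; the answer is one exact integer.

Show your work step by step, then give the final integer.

7462462

rho(a) = [[1, 1], [-2, -1]]
... * rho(a) = [[1, 1], [-2, -1]]  ->  [[-1, 0], [0, -1]]
... * rho(b^-1) = [[-5, 3], [13, -8]]  ->  [[5, -3], [-13, 8]]
... * rho(a^-1) = [[-1, -1], [2, 1]]  ->  [[-11, -8], [29, 21]]
... * rho(b) = [[-8, -3], [-13, -5]]  ->  [[192, 73], [-505, -192]]
... * rho(a^-1) = [[-1, -1], [2, 1]]  ->  [[-46, -119], [121, 313]]
... * rho(a^-1) = [[-1, -1], [2, 1]]  ->  [[-192, -73], [505, 192]]
... * rho(a^-1) = [[-1, -1], [2, 1]]  ->  [[46, 119], [-121, -313]]
... * rho(b^-1) = [[-5, 3], [13, -8]]  ->  [[1317, -814], [-3464, 2141]]
... * rho(b^-1) = [[-5, 3], [13, -8]]  ->  [[-17167, 10463], [45153, -27520]]
... * rho(b^-1) = [[-5, 3], [13, -8]]  ->  [[221854, -135205], [-583525, 355619]]
... * rho(a^-1) = [[-1, -1], [2, 1]]  ->  [[-492264, -357059], [1294763, 939144]]
... * rho(a^-1) = [[-1, -1], [2, 1]]  ->  [[-221854, 135205], [583525, -355619]]
... * rho(b^-1) = [[-5, 3], [13, -8]]  ->  [[2866935, -1747202], [-7540672, 4595527]]
tr = 2866935 + 4595527 = 7462462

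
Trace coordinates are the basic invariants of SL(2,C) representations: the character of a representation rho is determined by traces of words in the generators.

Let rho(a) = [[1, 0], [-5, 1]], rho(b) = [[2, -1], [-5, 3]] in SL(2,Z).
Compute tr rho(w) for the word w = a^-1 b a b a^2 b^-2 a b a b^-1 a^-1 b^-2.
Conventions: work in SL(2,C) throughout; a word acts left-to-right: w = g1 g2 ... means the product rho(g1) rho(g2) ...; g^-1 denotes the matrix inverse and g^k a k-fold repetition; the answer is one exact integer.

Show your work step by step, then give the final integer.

rho(a^-1) = [[1, 0], [5, 1]]
... * rho(b) = [[2, -1], [-5, 3]]  ->  [[2, -1], [5, -2]]
... * rho(a) = [[1, 0], [-5, 1]]  ->  [[7, -1], [15, -2]]
... * rho(b) = [[2, -1], [-5, 3]]  ->  [[19, -10], [40, -21]]
... * rho(a) = [[1, 0], [-5, 1]]  ->  [[69, -10], [145, -21]]
... * rho(a) = [[1, 0], [-5, 1]]  ->  [[119, -10], [250, -21]]
... * rho(b^-1) = [[3, 1], [5, 2]]  ->  [[307, 99], [645, 208]]
... * rho(b^-1) = [[3, 1], [5, 2]]  ->  [[1416, 505], [2975, 1061]]
... * rho(a) = [[1, 0], [-5, 1]]  ->  [[-1109, 505], [-2330, 1061]]
... * rho(b) = [[2, -1], [-5, 3]]  ->  [[-4743, 2624], [-9965, 5513]]
... * rho(a) = [[1, 0], [-5, 1]]  ->  [[-17863, 2624], [-37530, 5513]]
... * rho(b^-1) = [[3, 1], [5, 2]]  ->  [[-40469, -12615], [-85025, -26504]]
... * rho(a^-1) = [[1, 0], [5, 1]]  ->  [[-103544, -12615], [-217545, -26504]]
... * rho(b^-1) = [[3, 1], [5, 2]]  ->  [[-373707, -128774], [-785155, -270553]]
... * rho(b^-1) = [[3, 1], [5, 2]]  ->  [[-1764991, -631255], [-3708230, -1326261]]
tr = -1764991 + -1326261 = -3091252

-3091252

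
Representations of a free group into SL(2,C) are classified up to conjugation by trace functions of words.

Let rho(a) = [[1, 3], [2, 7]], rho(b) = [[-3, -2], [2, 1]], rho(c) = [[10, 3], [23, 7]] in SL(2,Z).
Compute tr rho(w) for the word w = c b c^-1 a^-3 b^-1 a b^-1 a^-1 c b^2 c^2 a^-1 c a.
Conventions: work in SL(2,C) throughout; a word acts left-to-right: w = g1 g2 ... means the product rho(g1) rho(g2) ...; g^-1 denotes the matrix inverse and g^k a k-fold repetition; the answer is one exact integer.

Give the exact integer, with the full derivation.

-1095990967446

rho(c) = [[10, 3], [23, 7]]
... * rho(b) = [[-3, -2], [2, 1]]  ->  [[-24, -17], [-55, -39]]
... * rho(c^-1) = [[7, -3], [-23, 10]]  ->  [[223, -98], [512, -225]]
... * rho(a^-1) = [[7, -3], [-2, 1]]  ->  [[1757, -767], [4034, -1761]]
... * rho(a^-1) = [[7, -3], [-2, 1]]  ->  [[13833, -6038], [31760, -13863]]
... * rho(a^-1) = [[7, -3], [-2, 1]]  ->  [[108907, -47537], [250046, -109143]]
... * rho(b^-1) = [[1, 2], [-2, -3]]  ->  [[203981, 360425], [468332, 827521]]
... * rho(a) = [[1, 3], [2, 7]]  ->  [[924831, 3134918], [2123374, 7197643]]
... * rho(b^-1) = [[1, 2], [-2, -3]]  ->  [[-5345005, -7555092], [-12271912, -17346181]]
... * rho(a^-1) = [[7, -3], [-2, 1]]  ->  [[-22304851, 8479923], [-51211022, 19469555]]
... * rho(c) = [[10, 3], [23, 7]]  ->  [[-28010281, -7555092], [-64310455, -17346181]]
... * rho(b) = [[-3, -2], [2, 1]]  ->  [[68920659, 48465470], [158239003, 111274729]]
... * rho(b) = [[-3, -2], [2, 1]]  ->  [[-109831037, -89375848], [-252167551, -205203277]]
... * rho(c) = [[10, 3], [23, 7]]  ->  [[-3153954874, -955124047], [-7241350881, -2192925592]]
... * rho(c) = [[10, 3], [23, 7]]  ->  [[-53507401821, -16147732951], [-122850797426, -37074531787]]
... * rho(a^-1) = [[7, -3], [-2, 1]]  ->  [[-342256346845, 144374472512], [-785806518408, 331477860491]]
... * rho(c) = [[10, 3], [23, 7]]  ->  [[-101950600674, -16147732951], [-234074392787, -37074531787]]
... * rho(a) = [[1, 3], [2, 7]]  ->  [[-134246066576, -418885932679], [-308223456361, -961744900870]]
tr = -134246066576 + -961744900870 = -1095990967446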